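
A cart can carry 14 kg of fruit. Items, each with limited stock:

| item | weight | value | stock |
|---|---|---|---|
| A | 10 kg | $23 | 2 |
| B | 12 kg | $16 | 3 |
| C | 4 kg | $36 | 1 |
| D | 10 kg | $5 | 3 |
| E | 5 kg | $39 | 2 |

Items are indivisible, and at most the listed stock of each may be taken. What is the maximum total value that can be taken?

Top feasible selections:
- 1×C + 2×E: weight 14, value 114
- 2×E: weight 10, value 78
- 1×C + 1×E: weight 9, value 75
- 1×A + 1×C: weight 14, value 59
Best: $114.

$114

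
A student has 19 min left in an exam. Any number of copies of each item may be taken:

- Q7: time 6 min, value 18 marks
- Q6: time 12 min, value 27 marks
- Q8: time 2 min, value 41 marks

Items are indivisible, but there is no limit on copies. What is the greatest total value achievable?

369 marks

Best value-per-unit is Q8 at 41/2, and filling with it alone uses time 9×2=18. No mix of the others beats 9×41 = 369.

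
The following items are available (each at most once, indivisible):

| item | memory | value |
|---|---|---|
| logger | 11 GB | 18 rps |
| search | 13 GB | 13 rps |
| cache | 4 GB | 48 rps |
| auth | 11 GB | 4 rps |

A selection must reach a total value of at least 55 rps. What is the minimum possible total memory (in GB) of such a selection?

Subsets with value ≥ 55, sorted by total memory:
- logger+cache: memory 15, value 66
- search+cache: memory 17, value 61
- logger+cache+auth: memory 26, value 70
Minimum memory: 15 GB.

15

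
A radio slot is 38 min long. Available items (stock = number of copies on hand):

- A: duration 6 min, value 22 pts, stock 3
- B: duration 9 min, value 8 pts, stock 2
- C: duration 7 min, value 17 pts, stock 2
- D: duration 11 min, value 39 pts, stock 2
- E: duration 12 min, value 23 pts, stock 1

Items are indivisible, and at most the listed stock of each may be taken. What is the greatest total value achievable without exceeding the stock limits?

122 pts

Best selections within duration 38 and stock limits:
- 2×A + 2×D: duration 34, value 122
- 3×A + 1×C + 1×D: duration 36, value 122
Best: 122 pts.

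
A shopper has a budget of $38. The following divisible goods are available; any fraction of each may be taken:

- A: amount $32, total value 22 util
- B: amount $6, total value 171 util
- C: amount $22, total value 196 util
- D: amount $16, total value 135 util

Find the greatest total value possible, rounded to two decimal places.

Take in order of value per unit:
- B (171/6 per unit): all 6 → value 171, running total 171.00
- C (196/22 per unit): all 22 → value 196, running total 367.00
- D (135/16 per unit): 10 of 16 → value 10×135/16 = 84.3750, running total 451.38
Total 451.38.

451.38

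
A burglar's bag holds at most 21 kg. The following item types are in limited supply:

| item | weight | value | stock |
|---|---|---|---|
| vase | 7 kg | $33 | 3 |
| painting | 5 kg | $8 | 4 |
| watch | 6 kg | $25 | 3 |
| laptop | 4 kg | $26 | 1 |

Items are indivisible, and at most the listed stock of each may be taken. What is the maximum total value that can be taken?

Best selections within weight 21 and stock limits:
- 3×vase: weight 21, value 99
- 2×vase + 1×laptop: weight 18, value 92
Best: $99.

$99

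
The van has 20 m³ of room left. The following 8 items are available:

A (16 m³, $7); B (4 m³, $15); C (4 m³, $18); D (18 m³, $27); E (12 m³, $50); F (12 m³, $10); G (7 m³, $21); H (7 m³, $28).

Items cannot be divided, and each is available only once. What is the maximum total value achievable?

This is a 0/1 knapsack; check combinations near the capacity.
- B+C+E: volume 4+4+12=20, value 15+18+50=83
- E+H: volume 12+7=19, value 50+28=78
- E+G: volume 12+7=19, value 50+21=71
- C+E: volume 4+12=16, value 18+50=68
- C+G+H: volume 4+7+7=18, value 18+21+28=67
Best: $83.

$83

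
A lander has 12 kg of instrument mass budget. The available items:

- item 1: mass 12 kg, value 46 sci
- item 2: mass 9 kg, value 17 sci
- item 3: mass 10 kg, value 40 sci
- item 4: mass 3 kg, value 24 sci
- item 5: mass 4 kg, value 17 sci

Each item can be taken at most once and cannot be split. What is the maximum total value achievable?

Check high-value combinations within 12 kg:
- item 1: mass 12, value 46
- item 4+item 5: mass 3+4=7, value 24+17=41
- item 2+item 4: mass 9+3=12, value 17+24=41
Best: 46 sci.

46 sci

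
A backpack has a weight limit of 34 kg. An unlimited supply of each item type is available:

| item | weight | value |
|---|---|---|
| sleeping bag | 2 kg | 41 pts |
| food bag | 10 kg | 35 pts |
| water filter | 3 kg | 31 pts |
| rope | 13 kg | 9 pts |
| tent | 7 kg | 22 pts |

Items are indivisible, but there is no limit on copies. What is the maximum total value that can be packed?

Best value-per-unit is sleeping bag at 41/2, and filling with it alone uses weight 17×2=34. No mix of the others beats 17×41 = 697.

697 pts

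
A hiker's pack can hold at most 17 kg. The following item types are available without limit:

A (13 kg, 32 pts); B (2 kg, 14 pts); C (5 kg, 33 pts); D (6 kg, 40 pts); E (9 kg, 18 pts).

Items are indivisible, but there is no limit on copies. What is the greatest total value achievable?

Best value-per-unit is B at 14/2; filling with it alone gives 8×14 = 112.
Optimal mix: 6×B + 1×C → weight 17, value 117.

117 pts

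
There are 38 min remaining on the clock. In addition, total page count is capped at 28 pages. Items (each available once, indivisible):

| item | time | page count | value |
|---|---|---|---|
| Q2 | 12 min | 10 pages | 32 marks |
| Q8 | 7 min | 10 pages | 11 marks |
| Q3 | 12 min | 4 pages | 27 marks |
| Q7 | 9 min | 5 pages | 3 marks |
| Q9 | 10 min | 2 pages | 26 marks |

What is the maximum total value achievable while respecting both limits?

85 marks

Feasible sets respecting both limits:
- Q2+Q3+Q9: time 34, page count 16, value 85
- Q2+Q8+Q7+Q9: time 38, page count 27, value 72
- Q2+Q8+Q3: time 31, page count 24, value 70
Best: 85 marks.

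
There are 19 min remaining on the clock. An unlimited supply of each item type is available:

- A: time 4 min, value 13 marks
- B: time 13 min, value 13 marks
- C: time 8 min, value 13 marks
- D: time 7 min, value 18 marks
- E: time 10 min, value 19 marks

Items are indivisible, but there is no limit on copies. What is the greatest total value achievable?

57 marks

Best value-per-unit is A at 13/4; filling with it alone gives 4×13 = 52.
Optimal mix: 3×A + 1×D → time 19, value 57.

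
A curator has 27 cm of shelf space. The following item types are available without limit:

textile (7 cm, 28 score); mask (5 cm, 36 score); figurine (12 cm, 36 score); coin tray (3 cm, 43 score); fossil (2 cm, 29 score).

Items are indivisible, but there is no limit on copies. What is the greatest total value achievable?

Best value-per-unit is fossil at 29/2; filling with it alone gives 13×29 = 377.
Optimal mix: 1×coin tray + 12×fossil → length 27, value 391.

391 score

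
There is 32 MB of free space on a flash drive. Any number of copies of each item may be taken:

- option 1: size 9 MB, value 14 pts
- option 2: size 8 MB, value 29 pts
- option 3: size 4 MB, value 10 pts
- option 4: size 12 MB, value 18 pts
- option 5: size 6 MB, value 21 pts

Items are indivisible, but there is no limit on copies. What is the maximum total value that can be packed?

Best value-per-unit is option 2 at 29/8, and filling with it alone uses size 4×8=32. No mix of the others beats 4×29 = 116.

116 pts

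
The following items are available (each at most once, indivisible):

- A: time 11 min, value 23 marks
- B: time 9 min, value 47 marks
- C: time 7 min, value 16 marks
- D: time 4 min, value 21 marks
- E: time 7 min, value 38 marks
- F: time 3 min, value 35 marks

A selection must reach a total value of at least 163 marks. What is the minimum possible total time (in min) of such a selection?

34

Subsets with value ≥ 163, sorted by total time:
- A+B+D+E+F: time 34, value 164
- A+B+C+D+E+F: time 41, value 180
Minimum time: 34 min.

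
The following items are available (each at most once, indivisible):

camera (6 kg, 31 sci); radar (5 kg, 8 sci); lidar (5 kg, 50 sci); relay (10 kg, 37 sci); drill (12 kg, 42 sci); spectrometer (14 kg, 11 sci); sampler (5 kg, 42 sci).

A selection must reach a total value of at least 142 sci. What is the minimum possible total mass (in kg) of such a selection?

26

Subsets with value ≥ 142, sorted by total mass:
- camera+lidar+relay+sampler: mass 26, value 160
- radar+lidar+drill+sampler: mass 27, value 142
- camera+lidar+drill+sampler: mass 28, value 165
Minimum mass: 26 kg.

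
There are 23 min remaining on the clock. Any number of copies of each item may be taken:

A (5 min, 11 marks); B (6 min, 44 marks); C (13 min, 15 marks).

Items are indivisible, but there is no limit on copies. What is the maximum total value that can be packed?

Best value-per-unit is B at 44/6; filling with it alone gives 3×44 = 132.
Optimal mix: 1×A + 3×B → time 23, value 143.

143 marks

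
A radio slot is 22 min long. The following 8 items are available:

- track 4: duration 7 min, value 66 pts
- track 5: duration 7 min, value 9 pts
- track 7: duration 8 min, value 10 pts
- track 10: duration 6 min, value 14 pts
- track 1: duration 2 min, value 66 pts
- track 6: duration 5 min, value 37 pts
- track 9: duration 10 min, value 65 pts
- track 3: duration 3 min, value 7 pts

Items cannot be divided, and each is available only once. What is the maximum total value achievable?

204 pts

Check high-value combinations within 22 min:
- track 4+track 1+track 9+track 3: duration 7+2+10+3=22, value 66+66+65+7=204
- track 4+track 1+track 9: duration 7+2+10=19, value 66+66+65=197
- track 4+track 10+track 1+track 6: duration 7+6+2+5=20, value 66+14+66+37=183
- track 4+track 7+track 1+track 6: duration 7+8+2+5=22, value 66+10+66+37=179
Best: 204 pts.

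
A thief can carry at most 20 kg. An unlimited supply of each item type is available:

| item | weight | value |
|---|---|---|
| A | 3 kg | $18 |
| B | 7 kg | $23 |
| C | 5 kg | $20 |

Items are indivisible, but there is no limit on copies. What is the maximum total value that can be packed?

$110

Best value-per-unit is A at 18/3; filling with it alone gives 6×18 = 108.
Optimal mix: 5×A + 1×C → weight 20, value 110.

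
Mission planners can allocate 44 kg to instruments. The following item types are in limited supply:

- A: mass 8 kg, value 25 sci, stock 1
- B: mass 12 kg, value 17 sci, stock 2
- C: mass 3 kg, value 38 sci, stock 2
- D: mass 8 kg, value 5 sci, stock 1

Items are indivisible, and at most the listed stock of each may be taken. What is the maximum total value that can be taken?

135 sci

Best selections within mass 44 and stock limits:
- 1×A + 2×B + 2×C: mass 38, value 135
- 1×A + 1×B + 2×C + 1×D: mass 34, value 123
- 1×A + 1×B + 2×C: mass 26, value 118
- 2×B + 2×C + 1×D: mass 38, value 115
Best: 135 sci.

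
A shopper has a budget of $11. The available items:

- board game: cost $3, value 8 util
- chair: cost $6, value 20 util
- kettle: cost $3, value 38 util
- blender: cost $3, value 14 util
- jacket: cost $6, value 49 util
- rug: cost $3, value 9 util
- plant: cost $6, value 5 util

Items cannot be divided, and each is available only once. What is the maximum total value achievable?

Check high-value combinations within $11:
- kettle+jacket: cost 3+6=9, value 38+49=87
- blender+jacket: cost 3+6=9, value 14+49=63
- kettle+blender+rug: cost 3+3+3=9, value 38+14+9=61
Best: 87 util.

87 util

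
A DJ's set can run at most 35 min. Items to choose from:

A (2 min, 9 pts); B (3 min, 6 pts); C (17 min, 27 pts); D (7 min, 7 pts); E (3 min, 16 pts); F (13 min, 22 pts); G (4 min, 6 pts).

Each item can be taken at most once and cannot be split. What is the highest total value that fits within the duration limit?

Check high-value combinations within 35 min:
- A+C+E+F: duration 2+17+3+13=35, value 9+27+16+22=74
- A+B+D+E+F+G: duration 2+3+7+3+13+4=32, value 9+6+7+16+22+6=66
- A+B+C+D+E: duration 2+3+17+7+3=32, value 9+6+27+7+16=65
- C+E+F: duration 17+3+13=33, value 27+16+22=65
Best: 74 pts.

74 pts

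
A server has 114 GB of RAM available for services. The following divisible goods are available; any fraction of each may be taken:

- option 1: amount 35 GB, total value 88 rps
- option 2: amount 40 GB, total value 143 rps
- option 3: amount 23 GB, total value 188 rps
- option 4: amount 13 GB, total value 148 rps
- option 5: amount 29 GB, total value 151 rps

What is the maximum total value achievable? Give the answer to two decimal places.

652.63

Take in order of value per unit:
- option 4 (148/13 per unit): all 13 → value 148, running total 148.00
- option 3 (188/23 per unit): all 23 → value 188, running total 336.00
- option 5 (151/29 per unit): all 29 → value 151, running total 487.00
- option 2 (143/40 per unit): all 40 → value 143, running total 630.00
- option 1 (88/35 per unit): 9 of 35 → value 9×88/35 = 22.6286, running total 652.63
Total 652.63.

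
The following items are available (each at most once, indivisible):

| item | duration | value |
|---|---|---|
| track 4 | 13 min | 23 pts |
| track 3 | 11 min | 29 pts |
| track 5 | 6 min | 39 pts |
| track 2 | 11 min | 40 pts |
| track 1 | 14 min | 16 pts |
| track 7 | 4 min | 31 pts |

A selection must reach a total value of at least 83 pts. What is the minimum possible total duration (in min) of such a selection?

Subsets with value ≥ 83, sorted by total duration:
- track 5+track 2+track 7: duration 21, value 110
- track 3+track 5+track 7: duration 21, value 99
- track 4+track 5+track 7: duration 23, value 93
Minimum duration: 21 min.

21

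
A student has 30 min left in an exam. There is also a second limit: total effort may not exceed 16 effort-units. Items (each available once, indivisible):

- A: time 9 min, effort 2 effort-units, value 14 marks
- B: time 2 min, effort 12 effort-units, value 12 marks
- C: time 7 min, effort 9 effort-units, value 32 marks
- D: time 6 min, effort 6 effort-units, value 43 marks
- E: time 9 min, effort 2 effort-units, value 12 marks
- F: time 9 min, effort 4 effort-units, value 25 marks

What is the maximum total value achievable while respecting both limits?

Feasible sets respecting both limits:
- A+D+F: time 24, effort 12, value 82
- D+E+F: time 24, effort 12, value 80
- C+D: time 13, effort 15, value 75
Best: 82 marks.

82 marks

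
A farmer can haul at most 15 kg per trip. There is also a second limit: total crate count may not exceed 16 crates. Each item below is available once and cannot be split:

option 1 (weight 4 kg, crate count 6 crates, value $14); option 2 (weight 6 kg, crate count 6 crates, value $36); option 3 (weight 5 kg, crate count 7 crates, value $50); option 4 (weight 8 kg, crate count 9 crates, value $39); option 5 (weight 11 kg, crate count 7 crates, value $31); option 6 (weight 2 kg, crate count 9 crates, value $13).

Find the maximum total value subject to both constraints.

$89

Feasible sets respecting both limits:
- option 3+option 4: weight 13, crate count 16, value 89
- option 2+option 3: weight 11, crate count 13, value 86
- option 2+option 4: weight 14, crate count 15, value 75
- option 1+option 3: weight 9, crate count 13, value 64
Best: $89.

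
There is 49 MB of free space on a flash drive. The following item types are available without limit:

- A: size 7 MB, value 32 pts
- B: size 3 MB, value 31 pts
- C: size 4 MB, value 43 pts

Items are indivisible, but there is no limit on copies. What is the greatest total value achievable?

Best value-per-unit is C at 43/4; filling with it alone gives 12×43 = 516.
Optimal mix: 3×B + 10×C → size 49, value 523.

523 pts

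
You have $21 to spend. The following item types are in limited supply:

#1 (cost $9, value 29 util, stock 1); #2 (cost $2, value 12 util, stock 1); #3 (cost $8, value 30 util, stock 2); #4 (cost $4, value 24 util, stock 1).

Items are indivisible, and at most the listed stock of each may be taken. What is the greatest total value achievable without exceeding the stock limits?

Best selections within cost 21 and stock limits:
- 2×#3 + 1×#4: cost 20, value 84
- 1×#1 + 1×#3 + 1×#4: cost 21, value 83
Best: 84 util.

84 util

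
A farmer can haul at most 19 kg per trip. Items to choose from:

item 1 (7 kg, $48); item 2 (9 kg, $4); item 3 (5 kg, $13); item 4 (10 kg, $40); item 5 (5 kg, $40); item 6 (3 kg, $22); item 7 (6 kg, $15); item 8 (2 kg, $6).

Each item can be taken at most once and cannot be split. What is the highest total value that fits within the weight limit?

$116

Check high-value combinations within 19 kg:
- item 1+item 5+item 6+item 8: weight 7+5+3+2=17, value 48+40+22+6=116
- item 1+item 5+item 6: weight 7+5+3=15, value 48+40+22=110
- item 1+item 3+item 5+item 8: weight 7+5+5+2=19, value 48+13+40+6=107
- item 1+item 5+item 7: weight 7+5+6=18, value 48+40+15=103
Best: $116.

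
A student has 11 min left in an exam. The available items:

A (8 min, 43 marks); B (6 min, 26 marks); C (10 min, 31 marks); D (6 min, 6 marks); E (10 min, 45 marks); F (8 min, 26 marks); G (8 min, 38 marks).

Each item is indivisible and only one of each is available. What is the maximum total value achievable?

45 marks

Check high-value combinations within 11 min:
- E: time 10, value 45
- A: time 8, value 43
- G: time 8, value 38
Best: 45 marks.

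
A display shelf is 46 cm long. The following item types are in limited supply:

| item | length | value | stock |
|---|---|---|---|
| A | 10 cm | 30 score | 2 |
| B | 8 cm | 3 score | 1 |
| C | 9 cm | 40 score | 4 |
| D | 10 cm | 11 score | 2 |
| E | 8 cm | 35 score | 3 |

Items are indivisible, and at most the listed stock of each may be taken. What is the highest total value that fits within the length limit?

Best selections within length 46 and stock limits:
- 4×C + 1×E: length 44, value 195
- 3×C + 2×E: length 43, value 190
Best: 195 score.

195 score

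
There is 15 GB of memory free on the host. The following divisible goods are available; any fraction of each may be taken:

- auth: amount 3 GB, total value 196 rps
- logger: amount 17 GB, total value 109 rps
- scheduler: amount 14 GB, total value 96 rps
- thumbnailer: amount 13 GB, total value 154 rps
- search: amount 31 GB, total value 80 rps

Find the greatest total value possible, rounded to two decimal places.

338.15

Take in order of value per unit:
- auth (196/3 per unit): all 3 → value 196, running total 196.00
- thumbnailer (154/13 per unit): 12 of 13 → value 12×154/13 = 142.1538, running total 338.15
Total 338.15.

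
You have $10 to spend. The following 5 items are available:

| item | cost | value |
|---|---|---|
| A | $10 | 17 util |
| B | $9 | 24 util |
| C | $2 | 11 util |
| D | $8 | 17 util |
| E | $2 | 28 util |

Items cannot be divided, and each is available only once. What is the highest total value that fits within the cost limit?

45 util

Check high-value combinations within $10:
- D+E: cost 8+2=10, value 17+28=45
- C+E: cost 2+2=4, value 11+28=39
- E: cost 2, value 28
Best: 45 util.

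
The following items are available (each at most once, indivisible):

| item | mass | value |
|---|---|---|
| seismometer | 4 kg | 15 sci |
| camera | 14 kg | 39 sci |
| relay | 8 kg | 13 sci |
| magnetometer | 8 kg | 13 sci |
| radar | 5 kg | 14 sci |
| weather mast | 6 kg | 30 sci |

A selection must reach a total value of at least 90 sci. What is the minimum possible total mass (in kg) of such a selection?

29

Subsets with value ≥ 90, sorted by total mass:
- seismometer+camera+radar+weather mast: mass 29, value 98
- seismometer+camera+relay+weather mast: mass 32, value 97
- seismometer+camera+magnetometer+weather mast: mass 32, value 97
Minimum mass: 29 kg.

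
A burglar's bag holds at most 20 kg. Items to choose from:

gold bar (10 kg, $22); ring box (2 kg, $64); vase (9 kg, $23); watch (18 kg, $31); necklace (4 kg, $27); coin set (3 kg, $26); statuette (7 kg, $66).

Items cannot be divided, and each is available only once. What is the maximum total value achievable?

$183

Check high-value combinations within 20 kg:
- ring box+necklace+coin set+statuette: weight 2+4+3+7=16, value 64+27+26+66=183
- ring box+necklace+statuette: weight 2+4+7=13, value 64+27+66=157
- ring box+coin set+statuette: weight 2+3+7=12, value 64+26+66=156
- ring box+vase+statuette: weight 2+9+7=18, value 64+23+66=153
- gold bar+ring box+statuette: weight 10+2+7=19, value 22+64+66=152
Best: $183.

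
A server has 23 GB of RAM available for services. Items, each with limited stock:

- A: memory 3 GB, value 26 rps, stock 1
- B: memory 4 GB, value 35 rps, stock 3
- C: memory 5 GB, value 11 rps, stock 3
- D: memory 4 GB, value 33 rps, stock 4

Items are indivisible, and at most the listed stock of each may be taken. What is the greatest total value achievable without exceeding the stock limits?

Best selections within memory 23 and stock limits:
- 1×A + 3×B + 2×D: memory 23, value 197
- 1×A + 2×B + 3×D: memory 23, value 195
- 1×A + 1×B + 4×D: memory 23, value 193
- 3×B + 2×D: memory 20, value 171
Best: 197 rps.

197 rps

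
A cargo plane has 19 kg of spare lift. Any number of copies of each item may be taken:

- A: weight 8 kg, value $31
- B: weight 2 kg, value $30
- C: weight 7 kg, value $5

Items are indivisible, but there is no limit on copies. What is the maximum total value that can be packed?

$270

Best value-per-unit is B at 30/2, and filling with it alone uses weight 9×2=18. No mix of the others beats 9×30 = 270.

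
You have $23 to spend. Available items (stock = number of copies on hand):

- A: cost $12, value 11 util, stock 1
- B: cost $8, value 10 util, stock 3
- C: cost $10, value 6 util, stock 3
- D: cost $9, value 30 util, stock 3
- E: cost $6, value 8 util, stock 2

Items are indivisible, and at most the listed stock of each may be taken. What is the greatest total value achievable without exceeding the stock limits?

Best selections within cost 23 and stock limits:
- 2×D: cost 18, value 60
- 1×B + 1×D + 1×E: cost 23, value 48
- 1×D + 2×E: cost 21, value 46
- 1×A + 1×D: cost 21, value 41
Best: 60 util.

60 util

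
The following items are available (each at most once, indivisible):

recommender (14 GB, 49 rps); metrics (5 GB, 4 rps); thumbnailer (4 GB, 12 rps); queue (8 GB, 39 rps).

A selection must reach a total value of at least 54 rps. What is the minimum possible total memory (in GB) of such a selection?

Subsets with value ≥ 54, sorted by total memory:
- metrics+thumbnailer+queue: memory 17, value 55
- recommender+thumbnailer: memory 18, value 61
Minimum memory: 17 GB.

17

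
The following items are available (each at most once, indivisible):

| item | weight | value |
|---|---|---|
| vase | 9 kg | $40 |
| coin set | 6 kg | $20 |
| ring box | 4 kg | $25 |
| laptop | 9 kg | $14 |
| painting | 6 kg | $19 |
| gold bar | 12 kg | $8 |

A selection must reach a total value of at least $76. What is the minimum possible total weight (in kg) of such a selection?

Subsets with value ≥ 76, sorted by total weight:
- vase+coin set+ring box: weight 19, value 85
- vase+ring box+painting: weight 19, value 84
- vase+coin set+painting: weight 21, value 79
- vase+ring box+laptop: weight 22, value 79
Minimum weight: 19 kg.

19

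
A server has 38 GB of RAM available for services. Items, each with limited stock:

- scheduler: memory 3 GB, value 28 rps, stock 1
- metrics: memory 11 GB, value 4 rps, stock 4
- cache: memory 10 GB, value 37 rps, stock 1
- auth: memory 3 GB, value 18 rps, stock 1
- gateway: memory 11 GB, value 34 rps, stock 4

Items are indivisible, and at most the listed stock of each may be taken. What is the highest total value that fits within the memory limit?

151 rps

Top feasible selections:
- 1×scheduler + 1×cache + 1×auth + 2×gateway: memory 38, value 151
- 1×scheduler + 1×cache + 2×gateway: memory 35, value 133
Best: 151 rps.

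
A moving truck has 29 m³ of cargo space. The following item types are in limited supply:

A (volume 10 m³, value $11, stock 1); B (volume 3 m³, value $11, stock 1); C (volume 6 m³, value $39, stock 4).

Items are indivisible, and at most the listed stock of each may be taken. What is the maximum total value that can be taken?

$167

Best selections within volume 29 and stock limits:
- 1×B + 4×C: volume 27, value 167
- 4×C: volume 24, value 156
- 1×B + 3×C: volume 21, value 128
Best: $167.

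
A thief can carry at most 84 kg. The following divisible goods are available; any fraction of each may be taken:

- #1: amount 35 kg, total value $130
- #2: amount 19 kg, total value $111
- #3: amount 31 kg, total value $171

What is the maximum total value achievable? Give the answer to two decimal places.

408.29

Take in order of value per unit:
- #2 (111/19 per unit): all 19 → value 111, running total 111.00
- #3 (171/31 per unit): all 31 → value 171, running total 282.00
- #1 (130/35 per unit): 34 of 35 → value 34×130/35 = 126.2857, running total 408.29
Total 408.29.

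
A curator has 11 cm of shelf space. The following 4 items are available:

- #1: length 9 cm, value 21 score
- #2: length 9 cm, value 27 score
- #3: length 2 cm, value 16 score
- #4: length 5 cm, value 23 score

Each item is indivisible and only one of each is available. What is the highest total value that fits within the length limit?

Check high-value combinations within 11 cm:
- #2+#3: length 9+2=11, value 27+16=43
- #3+#4: length 2+5=7, value 16+23=39
- #1+#3: length 9+2=11, value 21+16=37
Best: 43 score.

43 score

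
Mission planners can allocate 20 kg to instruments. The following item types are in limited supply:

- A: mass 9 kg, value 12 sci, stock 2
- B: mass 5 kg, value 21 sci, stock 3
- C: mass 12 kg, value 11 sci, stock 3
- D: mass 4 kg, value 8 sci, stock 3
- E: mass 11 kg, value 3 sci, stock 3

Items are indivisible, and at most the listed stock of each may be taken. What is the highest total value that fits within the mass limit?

71 sci

Top feasible selections:
- 3×B + 1×D: mass 19, value 71
- 3×B: mass 15, value 63
Best: 71 sci.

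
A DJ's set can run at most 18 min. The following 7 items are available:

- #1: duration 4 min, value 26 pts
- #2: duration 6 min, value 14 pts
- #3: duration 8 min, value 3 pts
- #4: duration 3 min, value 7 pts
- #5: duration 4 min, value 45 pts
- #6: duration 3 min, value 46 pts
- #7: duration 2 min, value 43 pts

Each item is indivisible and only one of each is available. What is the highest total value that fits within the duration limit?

Check high-value combinations within 18 min:
- #1+#4+#5+#6+#7: duration 4+3+4+3+2=16, value 26+7+45+46+43=167
- #1+#5+#6+#7: duration 4+4+3+2=13, value 26+45+46+43=160
- #2+#4+#5+#6+#7: duration 6+3+4+3+2=18, value 14+7+45+46+43=155
Best: 167 pts.

167 pts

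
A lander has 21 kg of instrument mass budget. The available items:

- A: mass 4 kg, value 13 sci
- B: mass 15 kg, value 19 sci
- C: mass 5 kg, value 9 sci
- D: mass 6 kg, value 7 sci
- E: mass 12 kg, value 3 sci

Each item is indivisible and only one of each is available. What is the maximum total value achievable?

Check high-value combinations within 21 kg:
- A+B: mass 4+15=19, value 13+19=32
- A+C+D: mass 4+5+6=15, value 13+9+7=29
- B+C: mass 15+5=20, value 19+9=28
- B+D: mass 15+6=21, value 19+7=26
- A+C+E: mass 4+5+12=21, value 13+9+3=25
Best: 32 sci.

32 sci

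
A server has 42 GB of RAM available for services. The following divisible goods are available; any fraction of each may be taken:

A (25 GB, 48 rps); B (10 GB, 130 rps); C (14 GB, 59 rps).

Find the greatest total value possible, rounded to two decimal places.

223.56

Take in order of value per unit:
- B (130/10 per unit): all 10 → value 130, running total 130.00
- C (59/14 per unit): all 14 → value 59, running total 189.00
- A (48/25 per unit): 18 of 25 → value 18×48/25 = 34.5600, running total 223.56
Total 223.56.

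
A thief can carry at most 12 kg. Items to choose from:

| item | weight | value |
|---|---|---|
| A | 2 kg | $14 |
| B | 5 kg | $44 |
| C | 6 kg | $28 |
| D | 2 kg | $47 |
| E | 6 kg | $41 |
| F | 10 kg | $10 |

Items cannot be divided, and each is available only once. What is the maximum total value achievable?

Check high-value combinations within 12 kg:
- A+B+D: weight 2+5+2=9, value 14+44+47=105
- A+D+E: weight 2+2+6=10, value 14+47+41=102
- B+D: weight 5+2=7, value 44+47=91
- A+C+D: weight 2+6+2=10, value 14+28+47=89
Best: $105.

$105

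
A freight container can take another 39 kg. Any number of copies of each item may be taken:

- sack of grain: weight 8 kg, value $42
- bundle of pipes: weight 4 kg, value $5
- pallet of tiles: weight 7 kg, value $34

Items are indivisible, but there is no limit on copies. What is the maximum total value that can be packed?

$202

Best value-per-unit is sack of grain at 42/8; filling with it alone gives 4×42 = 168.
Optimal mix: 4×sack of grain + 1×pallet of tiles → weight 39, value 202.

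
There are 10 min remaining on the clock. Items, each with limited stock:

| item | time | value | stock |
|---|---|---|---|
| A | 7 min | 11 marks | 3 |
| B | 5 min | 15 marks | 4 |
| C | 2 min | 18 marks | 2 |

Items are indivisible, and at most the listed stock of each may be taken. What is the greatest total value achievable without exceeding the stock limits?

51 marks

Top feasible selections:
- 1×B + 2×C: time 9, value 51
- 2×C: time 4, value 36
Best: 51 marks.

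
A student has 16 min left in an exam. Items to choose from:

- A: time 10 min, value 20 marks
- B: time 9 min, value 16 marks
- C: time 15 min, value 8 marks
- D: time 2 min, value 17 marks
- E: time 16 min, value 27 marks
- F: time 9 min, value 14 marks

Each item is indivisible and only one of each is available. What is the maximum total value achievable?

This is a 0/1 knapsack; check combinations near the capacity.
- A+D: time 10+2=12, value 20+17=37
- B+D: time 9+2=11, value 16+17=33
- D+F: time 2+9=11, value 17+14=31
- E: time 16, value 27
Best: 37 marks.

37 marks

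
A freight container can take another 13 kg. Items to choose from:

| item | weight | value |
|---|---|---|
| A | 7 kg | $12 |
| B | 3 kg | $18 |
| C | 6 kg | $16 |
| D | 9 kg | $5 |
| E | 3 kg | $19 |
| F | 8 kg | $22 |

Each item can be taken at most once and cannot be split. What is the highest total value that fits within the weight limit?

$53

Check high-value combinations within 13 kg:
- B+C+E: weight 3+6+3=12, value 18+16+19=53
- A+B+E: weight 7+3+3=13, value 12+18+19=49
- E+F: weight 3+8=11, value 19+22=41
Best: $53.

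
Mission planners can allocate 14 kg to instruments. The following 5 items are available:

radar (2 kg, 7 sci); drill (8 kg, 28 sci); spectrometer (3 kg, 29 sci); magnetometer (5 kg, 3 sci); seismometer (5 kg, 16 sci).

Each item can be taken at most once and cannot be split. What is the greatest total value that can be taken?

64 sci

Check high-value combinations within 14 kg:
- radar+drill+spectrometer: mass 2+8+3=13, value 7+28+29=64
- drill+spectrometer: mass 8+3=11, value 28+29=57
- radar+spectrometer+seismometer: mass 2+3+5=10, value 7+29+16=52
Best: 64 sci.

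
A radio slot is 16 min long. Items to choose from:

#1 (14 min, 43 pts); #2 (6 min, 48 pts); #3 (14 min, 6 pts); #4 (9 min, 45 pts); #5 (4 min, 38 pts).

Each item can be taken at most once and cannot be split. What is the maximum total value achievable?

Check high-value combinations within 16 min:
- #2+#4: duration 6+9=15, value 48+45=93
- #2+#5: duration 6+4=10, value 48+38=86
- #4+#5: duration 9+4=13, value 45+38=83
Best: 93 pts.

93 pts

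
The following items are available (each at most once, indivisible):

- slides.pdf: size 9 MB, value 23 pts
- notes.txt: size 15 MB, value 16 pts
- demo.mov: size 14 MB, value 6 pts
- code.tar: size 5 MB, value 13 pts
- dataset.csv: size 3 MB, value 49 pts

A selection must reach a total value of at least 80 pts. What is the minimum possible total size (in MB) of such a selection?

Subsets with value ≥ 80, sorted by total size:
- slides.pdf+code.tar+dataset.csv: size 17, value 85
- slides.pdf+notes.txt+dataset.csv: size 27, value 88
- slides.pdf+demo.mov+code.tar+dataset.csv: size 31, value 91
Minimum size: 17 MB.

17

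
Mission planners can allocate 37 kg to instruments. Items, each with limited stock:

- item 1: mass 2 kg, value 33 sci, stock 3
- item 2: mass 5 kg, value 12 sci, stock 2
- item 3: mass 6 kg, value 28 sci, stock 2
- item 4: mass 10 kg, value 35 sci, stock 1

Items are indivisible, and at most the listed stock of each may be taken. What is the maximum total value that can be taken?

Best selections within mass 37 and stock limits:
- 3×item 1 + 1×item 2 + 2×item 3 + 1×item 4: mass 33, value 202
- 3×item 1 + 2×item 3 + 1×item 4: mass 28, value 190
- 3×item 1 + 2×item 2 + 1×item 3 + 1×item 4: mass 32, value 186
- 2×item 1 + 2×item 2 + 2×item 3 + 1×item 4: mass 36, value 181
Best: 202 sci.

202 sci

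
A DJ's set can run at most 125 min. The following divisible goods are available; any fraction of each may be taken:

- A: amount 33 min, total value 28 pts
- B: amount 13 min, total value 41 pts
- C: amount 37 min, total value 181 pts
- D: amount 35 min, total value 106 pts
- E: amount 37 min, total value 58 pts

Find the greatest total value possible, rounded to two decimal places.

Take in order of value per unit:
- C (181/37 per unit): all 37 → value 181, running total 181.00
- B (41/13 per unit): all 13 → value 41, running total 222.00
- D (106/35 per unit): all 35 → value 106, running total 328.00
- E (58/37 per unit): all 37 → value 58, running total 386.00
- A (28/33 per unit): 3 of 33 → value 3×28/33 = 2.5455, running total 388.55
Total 388.55.

388.55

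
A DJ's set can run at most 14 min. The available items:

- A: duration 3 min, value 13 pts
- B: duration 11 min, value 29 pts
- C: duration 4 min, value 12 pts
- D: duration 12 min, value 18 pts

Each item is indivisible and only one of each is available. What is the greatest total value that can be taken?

42 pts

This is a 0/1 knapsack; check combinations near the capacity.
- A+B: duration 3+11=14, value 13+29=42
- B: duration 11, value 29
- A+C: duration 3+4=7, value 13+12=25
Best: 42 pts.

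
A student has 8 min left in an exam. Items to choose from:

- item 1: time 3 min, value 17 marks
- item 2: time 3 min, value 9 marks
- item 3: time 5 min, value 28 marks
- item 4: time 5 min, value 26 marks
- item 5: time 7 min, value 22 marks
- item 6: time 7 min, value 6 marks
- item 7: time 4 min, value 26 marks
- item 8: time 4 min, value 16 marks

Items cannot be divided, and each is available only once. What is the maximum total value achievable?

Check high-value combinations within 8 min:
- item 1+item 3: time 3+5=8, value 17+28=45
- item 1+item 7: time 3+4=7, value 17+26=43
- item 1+item 4: time 3+5=8, value 17+26=43
- item 7+item 8: time 4+4=8, value 26+16=42
Best: 45 marks.

45 marks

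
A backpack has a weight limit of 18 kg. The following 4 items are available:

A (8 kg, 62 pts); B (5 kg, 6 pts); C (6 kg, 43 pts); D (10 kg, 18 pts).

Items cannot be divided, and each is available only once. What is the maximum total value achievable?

Check high-value combinations within 18 kg:
- A+C: weight 8+6=14, value 62+43=105
- A+D: weight 8+10=18, value 62+18=80
- A+B: weight 8+5=13, value 62+6=68
- A: weight 8, value 62
Best: 105 pts.

105 pts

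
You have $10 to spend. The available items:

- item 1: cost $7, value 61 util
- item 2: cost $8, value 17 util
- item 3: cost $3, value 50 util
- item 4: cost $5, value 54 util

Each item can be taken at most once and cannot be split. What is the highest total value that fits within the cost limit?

Check high-value combinations within $10:
- item 1+item 3: cost 7+3=10, value 61+50=111
- item 3+item 4: cost 3+5=8, value 50+54=104
- item 1: cost 7, value 61
- item 4: cost 5, value 54
Best: 111 util.

111 util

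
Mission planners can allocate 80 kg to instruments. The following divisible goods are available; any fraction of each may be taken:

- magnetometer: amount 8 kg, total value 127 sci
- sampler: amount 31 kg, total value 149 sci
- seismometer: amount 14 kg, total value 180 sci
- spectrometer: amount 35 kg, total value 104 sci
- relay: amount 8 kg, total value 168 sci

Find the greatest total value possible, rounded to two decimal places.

680.46

Take in order of value per unit:
- relay (168/8 per unit): all 8 → value 168, running total 168.00
- magnetometer (127/8 per unit): all 8 → value 127, running total 295.00
- seismometer (180/14 per unit): all 14 → value 180, running total 475.00
- sampler (149/31 per unit): all 31 → value 149, running total 624.00
- spectrometer (104/35 per unit): 19 of 35 → value 19×104/35 = 56.4571, running total 680.46
Total 680.46.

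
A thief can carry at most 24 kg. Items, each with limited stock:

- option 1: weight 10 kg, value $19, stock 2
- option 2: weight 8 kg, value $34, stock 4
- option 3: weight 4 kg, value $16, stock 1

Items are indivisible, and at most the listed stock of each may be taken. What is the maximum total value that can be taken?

Best selections within weight 24 and stock limits:
- 3×option 2: weight 24, value 102
- 2×option 2 + 1×option 3: weight 20, value 84
- 1×option 1 + 1×option 2 + 1×option 3: weight 22, value 69
- 2×option 2: weight 16, value 68
Best: $102.

$102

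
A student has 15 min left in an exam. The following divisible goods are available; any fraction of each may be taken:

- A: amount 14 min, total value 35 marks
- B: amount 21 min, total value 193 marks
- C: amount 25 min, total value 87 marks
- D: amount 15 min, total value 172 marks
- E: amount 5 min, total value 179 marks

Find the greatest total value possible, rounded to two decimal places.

293.67

Take in order of value per unit:
- E (179/5 per unit): all 5 → value 179, running total 179.00
- D (172/15 per unit): 10 of 15 → value 10×172/15 = 114.6667, running total 293.67
Total 293.67.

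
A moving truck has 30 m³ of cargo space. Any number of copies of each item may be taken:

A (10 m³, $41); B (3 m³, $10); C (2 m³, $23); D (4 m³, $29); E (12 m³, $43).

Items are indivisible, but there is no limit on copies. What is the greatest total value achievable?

Best value-per-unit is C at 23/2, and filling with it alone uses volume 15×2=30. No mix of the others beats 15×23 = 345.

$345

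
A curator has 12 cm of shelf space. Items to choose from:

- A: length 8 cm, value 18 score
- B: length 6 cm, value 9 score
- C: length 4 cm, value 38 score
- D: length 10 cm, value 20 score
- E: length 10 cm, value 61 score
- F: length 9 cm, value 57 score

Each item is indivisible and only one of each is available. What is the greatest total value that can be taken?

61 score

This is a 0/1 knapsack; check combinations near the capacity.
- E: length 10, value 61
- F: length 9, value 57
- A+C: length 8+4=12, value 18+38=56
Best: 61 score.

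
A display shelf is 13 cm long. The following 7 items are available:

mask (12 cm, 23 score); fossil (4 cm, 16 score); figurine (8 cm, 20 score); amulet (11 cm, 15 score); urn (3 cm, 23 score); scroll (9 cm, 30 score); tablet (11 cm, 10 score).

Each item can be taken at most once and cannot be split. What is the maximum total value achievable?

53 score

Check high-value combinations within 13 cm:
- urn+scroll: length 3+9=12, value 23+30=53
- fossil+scroll: length 4+9=13, value 16+30=46
- figurine+urn: length 8+3=11, value 20+23=43
- fossil+urn: length 4+3=7, value 16+23=39
- fossil+figurine: length 4+8=12, value 16+20=36
Best: 53 score.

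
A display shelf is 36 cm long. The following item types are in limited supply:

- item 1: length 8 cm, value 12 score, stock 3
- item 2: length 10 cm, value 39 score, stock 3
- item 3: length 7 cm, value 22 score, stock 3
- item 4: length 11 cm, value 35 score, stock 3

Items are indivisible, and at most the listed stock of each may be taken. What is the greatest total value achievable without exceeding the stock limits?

Best selections within length 36 and stock limits:
- 2×item 2 + 2×item 3: length 34, value 122
- 1×item 2 + 2×item 3 + 1×item 4: length 35, value 118
- 3×item 2: length 30, value 117
Best: 122 score.

122 score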